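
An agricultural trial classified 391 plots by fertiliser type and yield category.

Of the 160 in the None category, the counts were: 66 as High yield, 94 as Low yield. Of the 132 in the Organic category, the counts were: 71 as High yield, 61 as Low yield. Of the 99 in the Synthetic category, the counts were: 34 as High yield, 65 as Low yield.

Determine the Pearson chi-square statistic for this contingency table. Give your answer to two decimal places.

Row totals: 160, 132, 99. Column totals: 171, 220. Grand total N = 391.
Expected counts (row total × column total / N):
  None, High yield: 160×171/391 = 69.974
  None, Low yield: 160×220/391 = 90.026
  Organic, High yield: 132×171/391 = 57.729
  Organic, Low yield: 132×220/391 = 74.271
  Synthetic, High yield: 99×171/391 = 43.297
  Synthetic, Low yield: 99×220/391 = 55.703
Contributions (O − E)²/E:
  (66 − 69.974)²/69.974 = 0.2257
  (94 − 90.026)²/90.026 = 0.1754
  (71 − 57.729)²/57.729 = 3.0508
  (61 − 74.271)²/74.271 = 2.3713
  (34 − 43.297)²/43.297 = 1.9963
  (65 − 55.703)²/55.703 = 1.5517
χ² = 0.2257 + 0.1754 + 3.0508 + 2.3713 + 1.9963 + 1.5517 = 9.37

9.37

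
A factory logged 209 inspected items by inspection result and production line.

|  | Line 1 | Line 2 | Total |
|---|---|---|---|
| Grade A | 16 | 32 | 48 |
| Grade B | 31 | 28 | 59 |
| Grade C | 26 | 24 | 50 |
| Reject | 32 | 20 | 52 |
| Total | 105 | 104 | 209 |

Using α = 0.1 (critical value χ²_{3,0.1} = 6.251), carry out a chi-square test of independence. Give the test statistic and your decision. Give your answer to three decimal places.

8.331; reject H₀

Grand total N = 209.
Expected counts (row total × column total / N):
  Grade A, Line 1: 48×105/209 = 24.1148
  Grade A, Line 2: 48×104/209 = 23.8852
  Grade B, Line 1: 59×105/209 = 29.6411
  Grade B, Line 2: 59×104/209 = 29.3589
  Grade C, Line 1: 50×105/209 = 25.1196
  Grade C, Line 2: 50×104/209 = 24.8804
  Reject, Line 1: 52×105/209 = 26.1244
  Reject, Line 2: 52×104/209 = 25.8756
Contributions (O − E)²/E:
  (16 − 24.1148)²/24.1148 = 2.7307
  (32 − 23.8852)²/23.8852 = 2.7569
  (31 − 29.6411)²/29.6411 = 0.0623
  (28 − 29.3589)²/29.3589 = 0.0629
  (26 − 25.1196)²/25.1196 = 0.0309
  (24 − 24.8804)²/24.8804 = 0.0312
  (32 − 26.1244)²/26.1244 = 1.3215
  (20 − 25.8756)²/25.8756 = 1.3342
χ² = 2.7307 + 2.7569 + 0.0623 + 0.0629 + 0.0309 + 0.0312 + 1.3215 + 1.3342 = 8.331
df = (4−1)(2−1) = 3. Since 8.331 > 6.251, reject the null hypothesis of independence at α = 0.1.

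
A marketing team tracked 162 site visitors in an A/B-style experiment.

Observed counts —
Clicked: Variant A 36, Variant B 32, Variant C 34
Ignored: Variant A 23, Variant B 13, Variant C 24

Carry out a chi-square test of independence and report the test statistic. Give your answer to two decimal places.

1.85

Row totals: 102, 60. Column totals: 59, 45, 58. Grand total N = 162.
Expected counts (row total × column total / N):
  Clicked, Variant A: 102×59/162 = 37.148
  Clicked, Variant B: 102×45/162 = 28.333
  Clicked, Variant C: 102×58/162 = 36.519
  Ignored, Variant A: 60×59/162 = 21.852
  Ignored, Variant B: 60×45/162 = 16.667
  Ignored, Variant C: 60×58/162 = 21.481
Contributions (O − E)²/E:
  (36 − 37.148)²/37.148 = 0.0355
  (32 − 28.333)²/28.333 = 0.4746
  (34 − 36.519)²/36.519 = 0.1738
  (23 − 21.852)²/21.852 = 0.0603
  (13 − 16.667)²/16.667 = 0.8068
  (24 − 21.481)²/21.481 = 0.2954
χ² = 0.0355 + 0.4746 + 0.1738 + 0.0603 + 0.8068 + 0.2954 = 1.85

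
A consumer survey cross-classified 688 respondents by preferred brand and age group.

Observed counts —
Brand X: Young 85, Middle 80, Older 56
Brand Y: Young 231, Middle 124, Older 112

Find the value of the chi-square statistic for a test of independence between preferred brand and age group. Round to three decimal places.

8.775

Row totals: 221, 467. Column totals: 316, 204, 168. Grand total N = 688.
Expected counts (row total × column total / N):
  Brand X, Young: 221×316/688 = 101.5058
  Brand X, Middle: 221×204/688 = 65.5291
  Brand X, Older: 221×168/688 = 53.9651
  Brand Y, Young: 467×316/688 = 214.4942
  Brand Y, Middle: 467×204/688 = 138.4709
  Brand Y, Older: 467×168/688 = 114.0349
Contributions (O − E)²/E:
  (85 − 101.5058)²/101.5058 = 2.6840
  (80 − 65.5291)²/65.5291 = 3.1956
  (56 − 53.9651)²/53.9651 = 0.0767
  (231 − 214.4942)²/214.4942 = 1.2702
  (124 − 138.4709)²/138.4709 = 1.5123
  (112 − 114.0349)²/114.0349 = 0.0363
χ² = 2.6840 + 3.1956 + 0.0767 + 1.2702 + 1.5123 + 0.0363 = 8.775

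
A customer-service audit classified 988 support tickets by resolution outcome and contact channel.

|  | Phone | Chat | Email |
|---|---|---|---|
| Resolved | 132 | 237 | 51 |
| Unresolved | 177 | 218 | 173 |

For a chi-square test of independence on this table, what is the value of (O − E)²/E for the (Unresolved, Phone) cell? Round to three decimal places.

Row total (Unresolved) = 568; column total (Phone) = 309; N = 988.
Expected count E = 568 × 309 / 988 = 177.6437.
Contribution = (O − E)²/E = (177 − 177.6437)² / 177.6437 = 0.002.

0.002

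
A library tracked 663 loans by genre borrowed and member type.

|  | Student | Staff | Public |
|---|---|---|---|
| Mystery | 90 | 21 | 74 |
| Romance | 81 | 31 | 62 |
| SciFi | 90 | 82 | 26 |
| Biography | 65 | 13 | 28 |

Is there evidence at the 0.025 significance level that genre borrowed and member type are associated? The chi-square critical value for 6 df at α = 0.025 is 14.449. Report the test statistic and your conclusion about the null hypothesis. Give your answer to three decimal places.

Row totals: 185, 174, 198, 106. Column totals: 326, 147, 190. Grand total N = 663.
Expected counts (row total × column total / N):
  Mystery, Student: 185×326/663 = 90.9653
  Mystery, Staff: 185×147/663 = 41.0181
  Mystery, Public: 185×190/663 = 53.0166
  Romance, Student: 174×326/663 = 85.5566
  Romance, Staff: 174×147/663 = 38.5792
  Romance, Public: 174×190/663 = 49.8643
  SciFi, Student: 198×326/663 = 97.3575
  SciFi, Staff: 198×147/663 = 43.9005
  SciFi, Public: 198×190/663 = 56.7421
  Biography, Student: 106×326/663 = 52.1207
  Biography, Staff: 106×147/663 = 23.5023
  Biography, Public: 106×190/663 = 30.3771
Contributions (O − E)²/E:
  (90 − 90.9653)²/90.9653 = 0.0102
  (21 − 41.0181)²/41.0181 = 9.7695
  (74 − 53.0166)²/53.0166 = 8.3050
  (81 − 85.5566)²/85.5566 = 0.2427
  (31 − 38.5792)²/38.5792 = 1.4890
  (62 − 49.8643)²/49.8643 = 2.9535
  (90 − 97.3575)²/97.3575 = 0.5560
  (82 − 43.9005)²/43.9005 = 33.0650
  (26 − 56.7421)²/56.7421 = 16.6557
  (65 − 52.1207)²/52.1207 = 3.1825
  (13 − 23.5023)²/23.5023 = 4.6931
  (28 − 30.3771)²/30.3771 = 0.1860
χ² = 0.0102 + 9.7695 + 8.3050 + 0.2427 + 1.4890 + 2.9535 + 0.5560 + 33.0650 + 16.6557 + 3.1825 + 4.6931 + 0.1860 = 81.108
df = (4−1)(3−1) = 6. Since 81.108 > 14.449, reject the null hypothesis of independence at α = 0.025.

81.108; reject H₀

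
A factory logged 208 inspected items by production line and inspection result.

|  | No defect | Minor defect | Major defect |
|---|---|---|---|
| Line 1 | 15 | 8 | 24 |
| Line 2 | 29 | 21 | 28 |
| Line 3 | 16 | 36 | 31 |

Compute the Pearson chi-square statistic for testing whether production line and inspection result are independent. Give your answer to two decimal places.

Row totals: 47, 78, 83. Column totals: 60, 65, 83. Grand total N = 208.
Expected counts (row total × column total / N):
  Line 1, No defect: 47×60/208 = 13.5577
  Line 1, Minor defect: 47×65/208 = 14.6875
  Line 1, Major defect: 47×83/208 = 18.7548
  Line 2, No defect: 78×60/208 = 22.5000
  Line 2, Minor defect: 78×65/208 = 24.3750
  Line 2, Major defect: 78×83/208 = 31.1250
  Line 3, No defect: 83×60/208 = 23.9423
  Line 3, Minor defect: 83×65/208 = 25.9375
  Line 3, Major defect: 83×83/208 = 33.1202
Contributions (O − E)²/E:
  (15 − 13.5577)²/13.5577 = 0.1534
  (8 − 14.6875)²/14.6875 = 3.0449
  (24 − 18.7548)²/18.7548 = 1.4669
  (29 − 22.5000)²/22.5000 = 1.8778
  (21 − 24.3750)²/24.3750 = 0.4673
  (28 − 31.1250)²/31.1250 = 0.3138
  (16 − 23.9423)²/23.9423 = 2.6347
  (36 − 25.9375)²/25.9375 = 3.9038
  (31 − 33.1202)²/33.1202 = 0.1357
χ² = 0.1534 + 3.0449 + 1.4669 + 1.8778 + 0.4673 + 0.3138 + 2.6347 + 3.9038 + 0.1357 = 14.00

14.00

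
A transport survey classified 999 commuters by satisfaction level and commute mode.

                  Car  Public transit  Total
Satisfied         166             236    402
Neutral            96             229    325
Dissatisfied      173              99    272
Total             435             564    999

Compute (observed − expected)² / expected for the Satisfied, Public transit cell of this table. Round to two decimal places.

0.36

Row total (Satisfied) = 402; column total (Public transit) = 564; N = 999.
Expected count E = 402 × 564 / 999 = 226.955.
Contribution = (O − E)²/E = (236 − 226.955)² / 226.955 = 0.36.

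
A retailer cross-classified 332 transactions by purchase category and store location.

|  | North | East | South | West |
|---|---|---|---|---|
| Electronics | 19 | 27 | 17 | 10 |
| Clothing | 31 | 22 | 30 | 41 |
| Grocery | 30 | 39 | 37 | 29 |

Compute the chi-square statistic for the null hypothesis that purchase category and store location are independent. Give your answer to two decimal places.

15.47

Row totals: 73, 124, 135. Column totals: 80, 88, 84, 80. Grand total N = 332.
Expected counts (row total × column total / N):
  Electronics, North: 73×80/332 = 17.5904
  Electronics, East: 73×88/332 = 19.3494
  Electronics, South: 73×84/332 = 18.4699
  Electronics, West: 73×80/332 = 17.5904
  Clothing, North: 124×80/332 = 29.8795
  Clothing, East: 124×88/332 = 32.8675
  Clothing, South: 124×84/332 = 31.3735
  Clothing, West: 124×80/332 = 29.8795
  Grocery, North: 135×80/332 = 32.5301
  Grocery, East: 135×88/332 = 35.7831
  Grocery, South: 135×84/332 = 34.1566
  Grocery, West: 135×80/332 = 32.5301
Contributions (O − E)²/E:
  (19 − 17.5904)²/17.5904 = 0.1130
  (27 − 19.3494)²/19.3494 = 3.0250
  (17 − 18.4699)²/18.4699 = 0.1170
  (10 − 17.5904)²/17.5904 = 3.2753
  (31 − 29.8795)²/29.8795 = 0.0420
  (22 − 32.8675)²/32.8675 = 3.5933
  (30 − 31.3735)²/31.3735 = 0.0601
  (41 − 29.8795)²/29.8795 = 4.1388
  (30 − 32.5301)²/32.5301 = 0.1968
  (39 − 35.7831)²/35.7831 = 0.2892
  (37 − 34.1566)²/34.1566 = 0.2367
  (29 − 32.5301)²/32.5301 = 0.3831
χ² = 0.1130 + 3.0250 + 0.1170 + 3.2753 + 0.0420 + 3.5933 + 0.0601 + 4.1388 + 0.1968 + 0.2892 + 0.2367 + 0.3831 = 15.47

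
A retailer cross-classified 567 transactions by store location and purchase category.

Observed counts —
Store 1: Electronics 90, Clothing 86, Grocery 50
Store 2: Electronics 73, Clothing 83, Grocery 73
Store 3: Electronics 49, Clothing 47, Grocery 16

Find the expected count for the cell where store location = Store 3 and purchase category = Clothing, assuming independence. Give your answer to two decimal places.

Row total (Store 3) = 112; column total (Clothing) = 216; grand total N = 567.
Expected count = (row total × column total) / N = 112 × 216 / 567 = 42.67.

42.67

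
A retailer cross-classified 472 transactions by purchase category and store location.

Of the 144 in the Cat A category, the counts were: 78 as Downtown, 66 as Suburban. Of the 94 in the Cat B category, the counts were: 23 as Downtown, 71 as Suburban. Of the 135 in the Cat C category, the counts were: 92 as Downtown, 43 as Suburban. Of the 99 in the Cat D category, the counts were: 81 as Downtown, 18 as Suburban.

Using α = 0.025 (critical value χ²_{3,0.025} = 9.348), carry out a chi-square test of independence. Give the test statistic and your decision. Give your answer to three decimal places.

73.043; reject H₀

Row totals: 144, 94, 135, 99. Column totals: 274, 198. Grand total N = 472.
Expected counts (row total × column total / N):
  Cat A, Downtown: 144×274/472 = 83.5932
  Cat A, Suburban: 144×198/472 = 60.4068
  Cat B, Downtown: 94×274/472 = 54.5678
  Cat B, Suburban: 94×198/472 = 39.4322
  Cat C, Downtown: 135×274/472 = 78.3686
  Cat C, Suburban: 135×198/472 = 56.6314
  Cat D, Downtown: 99×274/472 = 57.4703
  Cat D, Suburban: 99×198/472 = 41.5297
Contributions (O − E)²/E:
  (78 − 83.5932)²/83.5932 = 0.3742
  (66 − 60.4068)²/60.4068 = 0.5179
  (23 − 54.5678)²/54.5678 = 18.2622
  (71 − 39.4322)²/39.4322 = 25.2719
  (92 − 78.3686)²/78.3686 = 2.3710
  (43 − 56.6314)²/56.6314 = 3.2811
  (81 − 57.4703)²/57.4703 = 9.6336
  (18 − 41.5297)²/41.5297 = 13.3313
χ² = 0.3742 + 0.5179 + 18.2622 + 25.2719 + 2.3710 + 3.2811 + 9.6336 + 13.3313 = 73.043
df = (4−1)(2−1) = 3. Since 73.043 > 9.348, reject the null hypothesis of independence at α = 0.025.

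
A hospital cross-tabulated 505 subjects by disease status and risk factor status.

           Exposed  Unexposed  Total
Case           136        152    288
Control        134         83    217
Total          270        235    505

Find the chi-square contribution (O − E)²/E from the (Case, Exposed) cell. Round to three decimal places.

Row total (Case) = 288; column total (Exposed) = 270; N = 505.
Expected count E = 288 × 270 / 505 = 153.9802.
Contribution = (O − E)²/E = (136 − 153.9802)² / 153.9802 = 2.100.

2.100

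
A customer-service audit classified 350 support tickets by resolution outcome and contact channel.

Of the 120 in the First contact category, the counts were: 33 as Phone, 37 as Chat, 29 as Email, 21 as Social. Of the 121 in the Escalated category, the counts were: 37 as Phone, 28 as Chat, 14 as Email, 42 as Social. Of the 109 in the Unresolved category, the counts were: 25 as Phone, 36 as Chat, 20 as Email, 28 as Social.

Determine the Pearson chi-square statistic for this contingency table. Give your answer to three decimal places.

Row totals: 120, 121, 109. Column totals: 95, 101, 63, 91. Grand total N = 350.
Expected counts (row total × column total / N):
  First contact, Phone: 120×95/350 = 32.5714
  First contact, Chat: 120×101/350 = 34.6286
  First contact, Email: 120×63/350 = 21.6000
  First contact, Social: 120×91/350 = 31.2000
  Escalated, Phone: 121×95/350 = 32.8429
  Escalated, Chat: 121×101/350 = 34.9171
  Escalated, Email: 121×63/350 = 21.7800
  Escalated, Social: 121×91/350 = 31.4600
  Unresolved, Phone: 109×95/350 = 29.5857
  Unresolved, Chat: 109×101/350 = 31.4543
  Unresolved, Email: 109×63/350 = 19.6200
  Unresolved, Social: 109×91/350 = 28.3400
Contributions (O − E)²/E:
  (33 − 32.5714)²/32.5714 = 0.0056
  (37 − 34.6286)²/34.6286 = 0.1624
  (29 − 21.6000)²/21.6000 = 2.5352
  (21 − 31.2000)²/31.2000 = 3.3346
  (37 − 32.8429)²/32.8429 = 0.5262
  (28 − 34.9171)²/34.9171 = 1.3703
  (14 − 21.7800)²/21.7800 = 2.7791
  (42 − 31.4600)²/31.4600 = 3.5312
  (25 − 29.5857)²/29.5857 = 0.7108
  (36 − 31.4543)²/31.4543 = 0.6569
  (20 − 19.6200)²/19.6200 = 0.0074
  (28 − 28.3400)²/28.3400 = 0.0041
χ² = 0.0056 + 0.1624 + 2.5352 + 3.3346 + 0.5262 + 1.3703 + 2.7791 + 3.5312 + 0.7108 + 0.6569 + 0.0074 + 0.0041 = 15.624

15.624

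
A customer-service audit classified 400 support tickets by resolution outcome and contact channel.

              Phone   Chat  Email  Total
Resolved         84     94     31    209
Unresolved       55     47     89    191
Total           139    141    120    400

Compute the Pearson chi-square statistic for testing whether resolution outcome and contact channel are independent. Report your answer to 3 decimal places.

Grand total N = 400.
Expected counts (row total × column total / N):
  Resolved, Phone: 209×139/400 = 72.6275
  Resolved, Chat: 209×141/400 = 73.6725
  Resolved, Email: 209×120/400 = 62.7000
  Unresolved, Phone: 191×139/400 = 66.3725
  Unresolved, Chat: 191×141/400 = 67.3275
  Unresolved, Email: 191×120/400 = 57.3000
Contributions (O − E)²/E:
  (84 − 72.6275)²/72.6275 = 1.7808
  (94 − 73.6725)²/73.6725 = 5.6087
  (31 − 62.7000)²/62.7000 = 16.0270
  (55 − 66.3725)²/66.3725 = 1.9486
  (47 − 67.3275)²/67.3275 = 6.1373
  (89 − 57.3000)²/57.3000 = 17.5373
χ² = 1.7808 + 5.6087 + 16.0270 + 1.9486 + 6.1373 + 17.5373 = 49.040

49.040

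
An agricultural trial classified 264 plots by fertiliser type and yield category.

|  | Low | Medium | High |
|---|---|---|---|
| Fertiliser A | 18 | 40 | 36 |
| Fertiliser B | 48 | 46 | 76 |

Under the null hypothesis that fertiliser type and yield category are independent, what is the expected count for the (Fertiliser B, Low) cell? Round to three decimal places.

42.500

Row total (Fertiliser B) = 170; column total (Low) = 66; grand total N = 264.
Expected count = (row total × column total) / N = 170 × 66 / 264 = 42.500.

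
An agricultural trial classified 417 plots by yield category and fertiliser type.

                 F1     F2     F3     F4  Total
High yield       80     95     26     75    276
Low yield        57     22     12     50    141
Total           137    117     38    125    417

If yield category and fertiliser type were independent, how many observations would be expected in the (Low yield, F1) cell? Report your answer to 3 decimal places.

Row total (Low yield) = 141; column total (F1) = 137; grand total N = 417.
Expected count = (row total × column total) / N = 141 × 137 / 417 = 46.324.

46.324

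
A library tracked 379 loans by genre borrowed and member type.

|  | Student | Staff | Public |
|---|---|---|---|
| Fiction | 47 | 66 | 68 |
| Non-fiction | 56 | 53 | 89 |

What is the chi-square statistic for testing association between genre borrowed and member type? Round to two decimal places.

Row totals: 181, 198. Column totals: 103, 119, 157. Grand total N = 379.
Expected counts (row total × column total / N):
  Fiction, Student: 181×103/379 = 49.190
  Fiction, Staff: 181×119/379 = 56.831
  Fiction, Public: 181×157/379 = 74.979
  Non-fiction, Student: 198×103/379 = 53.810
  Non-fiction, Staff: 198×119/379 = 62.169
  Non-fiction, Public: 198×157/379 = 82.021
Contributions (O − E)²/E:
  (47 − 49.190)²/49.190 = 0.0975
  (66 − 56.831)²/56.831 = 1.4793
  (68 − 74.979)²/74.979 = 0.6496
  (56 − 53.810)²/53.810 = 0.0891
  (53 − 62.169)²/62.169 = 1.3523
  (89 − 82.021)²/82.021 = 0.5938
χ² = 0.0975 + 1.4793 + 0.6496 + 0.0891 + 1.3523 + 0.5938 = 4.26

4.26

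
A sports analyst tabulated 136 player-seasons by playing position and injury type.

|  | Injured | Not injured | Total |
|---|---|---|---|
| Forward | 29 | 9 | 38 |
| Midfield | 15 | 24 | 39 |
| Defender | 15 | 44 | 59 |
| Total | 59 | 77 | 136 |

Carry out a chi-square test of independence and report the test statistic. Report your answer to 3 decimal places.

24.912

Grand total N = 136.
Expected counts (row total × column total / N):
  Forward, Injured: 38×59/136 = 16.4853
  Forward, Not injured: 38×77/136 = 21.5147
  Midfield, Injured: 39×59/136 = 16.9191
  Midfield, Not injured: 39×77/136 = 22.0809
  Defender, Injured: 59×59/136 = 25.5956
  Defender, Not injured: 59×77/136 = 33.4044
Contributions (O − E)²/E:
  (29 − 16.4853)²/16.4853 = 9.5004
  (9 − 21.5147)²/21.5147 = 7.2796
  (15 − 16.9191)²/16.9191 = 0.2177
  (24 − 22.0809)²/22.0809 = 0.1668
  (15 − 25.5956)²/25.5956 = 4.3862
  (44 − 33.4044)²/33.4044 = 3.3608
χ² = 9.5004 + 7.2796 + 0.2177 + 0.1668 + 4.3862 + 3.3608 = 24.912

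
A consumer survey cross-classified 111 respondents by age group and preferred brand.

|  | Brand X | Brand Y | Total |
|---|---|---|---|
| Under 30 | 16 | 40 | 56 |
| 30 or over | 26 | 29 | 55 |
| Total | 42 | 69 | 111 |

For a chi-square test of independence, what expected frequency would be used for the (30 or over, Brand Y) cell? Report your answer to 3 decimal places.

34.189

Row total (30 or over) = 55; column total (Brand Y) = 69; grand total N = 111.
Expected count = (row total × column total) / N = 55 × 69 / 111 = 34.189.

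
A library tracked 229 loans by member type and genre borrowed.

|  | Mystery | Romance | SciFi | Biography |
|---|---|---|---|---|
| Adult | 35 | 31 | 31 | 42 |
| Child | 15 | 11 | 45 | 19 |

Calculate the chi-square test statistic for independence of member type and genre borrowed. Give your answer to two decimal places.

19.17

Row totals: 139, 90. Column totals: 50, 42, 76, 61. Grand total N = 229.
Expected counts (row total × column total / N):
  Adult, Mystery: 139×50/229 = 30.349
  Adult, Romance: 139×42/229 = 25.493
  Adult, SciFi: 139×76/229 = 46.131
  Adult, Biography: 139×61/229 = 37.026
  Child, Mystery: 90×50/229 = 19.651
  Child, Romance: 90×42/229 = 16.507
  Child, SciFi: 90×76/229 = 29.869
  Child, Biography: 90×61/229 = 23.974
Contributions (O − E)²/E:
  (35 − 30.349)²/30.349 = 0.7128
  (31 − 25.493)²/25.493 = 1.1896
  (31 − 46.131)²/46.131 = 4.9630
  (42 − 37.026)²/37.026 = 0.6682
  (15 − 19.651)²/19.651 = 1.1008
  (11 − 16.507)²/16.507 = 1.8372
  (45 − 29.869)²/29.869 = 7.6650
  (19 − 23.974)²/23.974 = 1.0320
χ² = 0.7128 + 1.1896 + 4.9630 + 0.6682 + 1.1008 + 1.8372 + 7.6650 + 1.0320 = 19.17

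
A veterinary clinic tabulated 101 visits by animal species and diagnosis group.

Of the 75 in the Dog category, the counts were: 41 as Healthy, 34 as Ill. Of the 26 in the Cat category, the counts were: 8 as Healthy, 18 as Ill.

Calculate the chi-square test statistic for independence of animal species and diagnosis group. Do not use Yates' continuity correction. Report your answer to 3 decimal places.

Row totals: 75, 26. Column totals: 49, 52. Grand total N = 101.
Expected counts (row total × column total / N):
  Dog, Healthy: 75×49/101 = 36.3861
  Dog, Ill: 75×52/101 = 38.6139
  Cat, Healthy: 26×49/101 = 12.6139
  Cat, Ill: 26×52/101 = 13.3861
Contributions (O − E)²/E:
  (41 − 36.3861)²/36.3861 = 0.5851
  (34 − 38.6139)²/38.6139 = 0.5513
  (8 − 12.6139)²/12.6139 = 1.6877
  (18 − 13.3861)²/13.3861 = 1.5903
χ² = 0.5851 + 0.5513 + 1.6877 + 1.5903 = 4.414

4.414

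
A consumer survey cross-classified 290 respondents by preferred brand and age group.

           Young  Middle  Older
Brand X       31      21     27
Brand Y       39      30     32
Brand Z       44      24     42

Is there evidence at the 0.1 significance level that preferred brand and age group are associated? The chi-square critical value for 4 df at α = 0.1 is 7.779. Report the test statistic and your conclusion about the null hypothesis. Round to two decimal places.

1.97; fail to reject H₀

Row totals: 79, 101, 110. Column totals: 114, 75, 101. Grand total N = 290.
Expected counts (row total × column total / N):
  Brand X, Young: 79×114/290 = 31.0552
  Brand X, Middle: 79×75/290 = 20.4310
  Brand X, Older: 79×101/290 = 27.5138
  Brand Y, Young: 101×114/290 = 39.7034
  Brand Y, Middle: 101×75/290 = 26.1207
  Brand Y, Older: 101×101/290 = 35.1759
  Brand Z, Young: 110×114/290 = 43.2414
  Brand Z, Middle: 110×75/290 = 28.4483
  Brand Z, Older: 110×101/290 = 38.3103
Contributions (O − E)²/E:
  (31 − 31.0552)²/31.0552 = 0.0001
  (21 − 20.4310)²/20.4310 = 0.0158
  (27 − 27.5138)²/27.5138 = 0.0096
  (39 − 39.7034)²/39.7034 = 0.0125
  (30 − 26.1207)²/26.1207 = 0.5761
  (32 − 35.1759)²/35.1759 = 0.2867
  (44 − 43.2414)²/43.2414 = 0.0133
  (24 − 28.4483)²/28.4483 = 0.6956
  (42 − 38.3103)²/38.3103 = 0.3554
χ² = 0.0001 + 0.0158 + 0.0096 + 0.0125 + 0.5761 + 0.2867 + 0.0133 + 0.6956 + 0.3554 = 1.97
df = (3−1)(3−1) = 4. Since 1.97 < 7.779, fail to reject the null hypothesis of independence at α = 0.1.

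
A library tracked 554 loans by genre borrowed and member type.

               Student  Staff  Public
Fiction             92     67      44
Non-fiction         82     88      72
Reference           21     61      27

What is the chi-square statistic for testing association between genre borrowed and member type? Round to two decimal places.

Row totals: 203, 242, 109. Column totals: 195, 216, 143. Grand total N = 554.
Expected counts (row total × column total / N):
  Fiction, Student: 203×195/554 = 71.4531
  Fiction, Staff: 203×216/554 = 79.1480
  Fiction, Public: 203×143/554 = 52.3989
  Non-fiction, Student: 242×195/554 = 85.1805
  Non-fiction, Staff: 242×216/554 = 94.3538
  Non-fiction, Public: 242×143/554 = 62.4657
  Reference, Student: 109×195/554 = 38.3664
  Reference, Staff: 109×216/554 = 42.4982
  Reference, Public: 109×143/554 = 28.1354
Contributions (O − E)²/E:
  (92 − 71.4531)²/71.4531 = 5.9084
  (67 − 79.1480)²/79.1480 = 1.8645
  (44 − 52.3989)²/52.3989 = 1.3462
  (82 − 85.1805)²/85.1805 = 0.1188
  (88 − 94.3538)²/94.3538 = 0.4279
  (72 − 62.4657)²/62.4657 = 1.4552
  (21 − 38.3664)²/38.3664 = 7.8608
  (61 − 42.4982)²/42.4982 = 8.0548
  (27 − 28.1354)²/28.1354 = 0.0458
χ² = 5.9084 + 1.8645 + 1.3462 + 0.1188 + 0.4279 + 1.4552 + 7.8608 + 8.0548 + 0.0458 = 27.08

27.08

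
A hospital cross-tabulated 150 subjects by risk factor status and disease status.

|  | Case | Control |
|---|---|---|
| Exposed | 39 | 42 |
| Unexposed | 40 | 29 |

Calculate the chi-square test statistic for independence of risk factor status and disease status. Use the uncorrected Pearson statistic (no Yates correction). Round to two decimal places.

Row totals: 81, 69. Column totals: 79, 71. Grand total N = 150.
Expected counts (row total × column total / N):
  Exposed, Case: 81×79/150 = 42.660
  Exposed, Control: 81×71/150 = 38.340
  Unexposed, Case: 69×79/150 = 36.340
  Unexposed, Control: 69×71/150 = 32.660
Contributions (O − E)²/E:
  (39 − 42.660)²/42.660 = 0.3140
  (42 − 38.340)²/38.340 = 0.3494
  (40 − 36.340)²/36.340 = 0.3686
  (29 − 32.660)²/32.660 = 0.4102
χ² = 0.3140 + 0.3494 + 0.3686 + 0.4102 = 1.44

1.44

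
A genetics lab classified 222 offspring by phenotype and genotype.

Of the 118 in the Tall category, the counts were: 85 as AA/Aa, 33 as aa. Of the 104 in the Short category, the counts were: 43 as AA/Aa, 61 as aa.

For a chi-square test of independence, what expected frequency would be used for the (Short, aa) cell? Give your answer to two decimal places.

Row total (Short) = 104; column total (aa) = 94; grand total N = 222.
Expected count = (row total × column total) / N = 104 × 94 / 222 = 44.04.

44.04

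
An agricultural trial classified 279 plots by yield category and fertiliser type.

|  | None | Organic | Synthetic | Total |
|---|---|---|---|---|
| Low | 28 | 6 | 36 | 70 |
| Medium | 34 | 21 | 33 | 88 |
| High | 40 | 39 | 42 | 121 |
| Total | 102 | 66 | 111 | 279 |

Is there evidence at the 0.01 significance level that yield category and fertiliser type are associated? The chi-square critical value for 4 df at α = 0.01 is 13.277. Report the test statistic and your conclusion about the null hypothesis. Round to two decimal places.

14.52; reject H₀

Grand total N = 279.
Expected counts (row total × column total / N):
  Low, None: 70×102/279 = 25.591
  Low, Organic: 70×66/279 = 16.559
  Low, Synthetic: 70×111/279 = 27.849
  Medium, None: 88×102/279 = 32.172
  Medium, Organic: 88×66/279 = 20.817
  Medium, Synthetic: 88×111/279 = 35.011
  High, None: 121×102/279 = 44.237
  High, Organic: 121×66/279 = 28.624
  High, Synthetic: 121×111/279 = 48.140
Contributions (O − E)²/E:
  (28 − 25.591)²/25.591 = 0.2268
  (6 − 16.559)²/16.559 = 6.7330
  (36 − 27.849)²/27.849 = 2.3857
  (34 − 32.172)²/32.172 = 0.1039
  (21 − 20.817)²/20.817 = 0.0016
  (33 − 35.011)²/35.011 = 0.1155
  (40 − 44.237)²/44.237 = 0.4058
  (39 − 28.624)²/28.624 = 3.7612
  (42 − 48.140)²/48.140 = 0.7831
χ² = 0.2268 + 6.7330 + 2.3857 + 0.1039 + 0.0016 + 0.1155 + 0.4058 + 3.7612 + 0.7831 = 14.52
df = (3−1)(3−1) = 4. Since 14.52 > 13.277, reject the null hypothesis of independence at α = 0.01.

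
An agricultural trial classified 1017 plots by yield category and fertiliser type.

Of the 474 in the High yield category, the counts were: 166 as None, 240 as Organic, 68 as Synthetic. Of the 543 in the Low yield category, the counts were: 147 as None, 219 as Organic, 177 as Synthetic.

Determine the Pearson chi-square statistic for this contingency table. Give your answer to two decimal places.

Row totals: 474, 543. Column totals: 313, 459, 245. Grand total N = 1017.
Expected counts (row total × column total / N):
  High yield, None: 474×313/1017 = 145.882
  High yield, Organic: 474×459/1017 = 213.929
  High yield, Synthetic: 474×245/1017 = 114.189
  Low yield, None: 543×313/1017 = 167.118
  Low yield, Organic: 543×459/1017 = 245.071
  Low yield, Synthetic: 543×245/1017 = 130.811
Contributions (O − E)²/E:
  (166 − 145.882)²/145.882 = 2.7744
  (240 − 213.929)²/213.929 = 3.1772
  (68 − 114.189)²/114.189 = 18.6833
  (147 − 167.118)²/167.118 = 2.4218
  (219 − 245.071)²/245.071 = 2.7735
  (177 − 130.811)²/130.811 = 16.3092
χ² = 2.7744 + 3.1772 + 18.6833 + 2.4218 + 2.7735 + 16.3092 = 46.14

46.14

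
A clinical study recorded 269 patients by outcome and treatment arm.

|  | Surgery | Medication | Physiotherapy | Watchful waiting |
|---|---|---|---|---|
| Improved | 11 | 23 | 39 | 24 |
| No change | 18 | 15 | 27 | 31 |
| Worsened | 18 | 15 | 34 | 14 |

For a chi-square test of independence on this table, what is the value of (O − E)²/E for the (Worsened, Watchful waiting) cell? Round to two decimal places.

Row total (Worsened) = 81; column total (Watchful waiting) = 69; N = 269.
Expected count E = 81 × 69 / 269 = 20.777.
Contribution = (O − E)²/E = (14 − 20.777)² / 20.777 = 2.21.

2.21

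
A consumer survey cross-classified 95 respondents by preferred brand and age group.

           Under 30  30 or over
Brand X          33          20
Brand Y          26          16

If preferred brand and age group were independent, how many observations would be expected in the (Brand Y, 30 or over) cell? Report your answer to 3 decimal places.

Row total (Brand Y) = 42; column total (30 or over) = 36; grand total N = 95.
Expected count = (row total × column total) / N = 42 × 36 / 95 = 15.916.

15.916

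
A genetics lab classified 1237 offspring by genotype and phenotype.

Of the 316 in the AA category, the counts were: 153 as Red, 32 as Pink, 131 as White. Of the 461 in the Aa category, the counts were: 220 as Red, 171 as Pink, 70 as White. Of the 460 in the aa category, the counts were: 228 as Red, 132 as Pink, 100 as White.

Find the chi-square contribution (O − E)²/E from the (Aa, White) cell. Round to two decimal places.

Row total (Aa) = 461; column total (White) = 301; N = 1237.
Expected count E = 461 × 301 / 1237 = 112.17542.
Contribution = (O − E)²/E = (70 − 112.17542)² / 112.17542 = 15.86.

15.86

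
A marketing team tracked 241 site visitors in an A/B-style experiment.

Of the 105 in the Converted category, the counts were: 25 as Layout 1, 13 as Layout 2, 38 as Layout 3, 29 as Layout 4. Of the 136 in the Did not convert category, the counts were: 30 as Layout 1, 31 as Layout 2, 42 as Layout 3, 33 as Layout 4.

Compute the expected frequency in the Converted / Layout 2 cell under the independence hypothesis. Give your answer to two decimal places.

Row total (Converted) = 105; column total (Layout 2) = 44; grand total N = 241.
Expected count = (row total × column total) / N = 105 × 44 / 241 = 19.17.

19.17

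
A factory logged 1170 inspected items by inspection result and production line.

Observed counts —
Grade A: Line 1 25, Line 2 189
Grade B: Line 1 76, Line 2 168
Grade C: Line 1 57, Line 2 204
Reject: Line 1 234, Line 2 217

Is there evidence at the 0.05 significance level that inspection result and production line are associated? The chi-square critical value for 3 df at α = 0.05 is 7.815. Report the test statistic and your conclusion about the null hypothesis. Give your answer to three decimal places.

Row totals: 214, 244, 261, 451. Column totals: 392, 778. Grand total N = 1170.
Expected counts (row total × column total / N):
  Grade A, Line 1: 214×392/1170 = 71.69915
  Grade A, Line 2: 214×778/1170 = 142.30085
  Grade B, Line 1: 244×392/1170 = 81.75043
  Grade B, Line 2: 244×778/1170 = 162.24957
  Grade C, Line 1: 261×392/1170 = 87.44615
  Grade C, Line 2: 261×778/1170 = 173.55385
  Reject, Line 1: 451×392/1170 = 151.10427
  Reject, Line 2: 451×778/1170 = 299.89573
Contributions (O − E)²/E:
  (25 − 71.69915)²/71.69915 = 30.4161
  (189 − 142.30085)²/142.30085 = 15.3254
  (76 − 81.75043)²/81.75043 = 0.4045
  (168 − 162.24957)²/162.24957 = 0.2038
  (57 − 87.44615)²/87.44615 = 10.6004
  (204 − 173.55385)²/173.55385 = 5.3411
  (234 − 151.10427)²/151.10427 = 45.4766
  (217 − 299.89573)²/299.89573 = 22.9136
χ² = 30.4161 + 15.3254 + 0.4045 + 0.2038 + 10.6004 + 5.3411 + 45.4766 + 22.9136 = 130.682
df = (4−1)(2−1) = 3. Since 130.682 > 7.815, reject the null hypothesis of independence at α = 0.05.

130.682; reject H₀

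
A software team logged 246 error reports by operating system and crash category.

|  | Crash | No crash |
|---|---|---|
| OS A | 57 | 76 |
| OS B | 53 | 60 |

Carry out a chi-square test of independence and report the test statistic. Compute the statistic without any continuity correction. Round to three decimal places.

0.404

Row totals: 133, 113. Column totals: 110, 136. Grand total N = 246.
Expected counts (row total × column total / N):
  OS A, Crash: 133×110/246 = 59.4715
  OS A, No crash: 133×136/246 = 73.5285
  OS B, Crash: 113×110/246 = 50.5285
  OS B, No crash: 113×136/246 = 62.4715
Contributions (O − E)²/E:
  (57 − 59.4715)²/59.4715 = 0.1027
  (76 − 73.5285)²/73.5285 = 0.0831
  (53 − 50.5285)²/50.5285 = 0.1209
  (60 − 62.4715)²/62.4715 = 0.0978
χ² = 0.1027 + 0.0831 + 0.1209 + 0.0978 = 0.404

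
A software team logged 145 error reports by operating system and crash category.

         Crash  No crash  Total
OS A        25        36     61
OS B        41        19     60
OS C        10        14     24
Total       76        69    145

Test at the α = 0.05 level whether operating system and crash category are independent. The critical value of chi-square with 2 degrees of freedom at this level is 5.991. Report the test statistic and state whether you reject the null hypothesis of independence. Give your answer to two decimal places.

10.40; reject H₀

Grand total N = 145.
Expected counts (row total × column total / N):
  OS A, Crash: 61×76/145 = 31.972
  OS A, No crash: 61×69/145 = 29.028
  OS B, Crash: 60×76/145 = 31.448
  OS B, No crash: 60×69/145 = 28.552
  OS C, Crash: 24×76/145 = 12.579
  OS C, No crash: 24×69/145 = 11.421
Contributions (O − E)²/E:
  (25 − 31.972)²/31.972 = 1.5204
  (36 − 29.028)²/29.028 = 1.6745
  (41 − 31.448)²/31.448 = 2.9013
  (19 − 28.552)²/28.552 = 3.1956
  (10 − 12.579)²/12.579 = 0.5288
  (14 − 11.421)²/11.421 = 0.5824
χ² = 1.5204 + 1.6745 + 2.9013 + 3.1956 + 0.5288 + 0.5824 = 10.40
df = (3−1)(2−1) = 2. Since 10.40 > 5.991, reject the null hypothesis of independence at α = 0.05.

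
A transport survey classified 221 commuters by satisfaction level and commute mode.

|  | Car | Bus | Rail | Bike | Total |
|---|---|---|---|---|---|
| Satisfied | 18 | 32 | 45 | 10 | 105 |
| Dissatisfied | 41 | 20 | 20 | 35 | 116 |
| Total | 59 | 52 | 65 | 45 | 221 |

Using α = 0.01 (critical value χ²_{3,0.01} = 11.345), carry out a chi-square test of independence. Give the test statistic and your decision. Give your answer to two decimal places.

Grand total N = 221.
Expected counts (row total × column total / N):
  Satisfied, Car: 105×59/221 = 28.032
  Satisfied, Bus: 105×52/221 = 24.706
  Satisfied, Rail: 105×65/221 = 30.882
  Satisfied, Bike: 105×45/221 = 21.380
  Dissatisfied, Car: 116×59/221 = 30.968
  Dissatisfied, Bus: 116×52/221 = 27.294
  Dissatisfied, Rail: 116×65/221 = 34.118
  Dissatisfied, Bike: 116×45/221 = 23.620
Contributions (O − E)²/E:
  (18 − 28.032)²/28.032 = 3.5902
  (32 − 24.706)²/24.706 = 2.1534
  (45 − 30.882)²/30.882 = 6.4542
  (10 − 21.380)²/21.380 = 6.0573
  (41 − 30.968)²/30.968 = 3.2498
  (20 − 27.294)²/27.294 = 1.9492
  (20 − 34.118)²/34.118 = 5.8420
  (35 − 23.620)²/23.620 = 5.4828
χ² = 3.5902 + 2.1534 + 6.4542 + 6.0573 + 3.2498 + 1.9492 + 5.8420 + 5.4828 = 34.78
df = (2−1)(4−1) = 3. Since 34.78 > 11.345, reject the null hypothesis of independence at α = 0.01.

34.78; reject H₀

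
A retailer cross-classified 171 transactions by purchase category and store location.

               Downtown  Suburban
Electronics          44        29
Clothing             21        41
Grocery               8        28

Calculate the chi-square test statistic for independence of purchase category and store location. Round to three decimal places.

17.361

Row totals: 73, 62, 36. Column totals: 73, 98. Grand total N = 171.
Expected counts (row total × column total / N):
  Electronics, Downtown: 73×73/171 = 31.1637
  Electronics, Suburban: 73×98/171 = 41.8363
  Clothing, Downtown: 62×73/171 = 26.4678
  Clothing, Suburban: 62×98/171 = 35.5322
  Grocery, Downtown: 36×73/171 = 15.3684
  Grocery, Suburban: 36×98/171 = 20.6316
Contributions (O − E)²/E:
  (44 − 31.1637)²/31.1637 = 5.2873
  (29 − 41.8363)²/41.8363 = 3.9385
  (21 − 26.4678)²/26.4678 = 1.1296
  (41 − 35.5322)²/35.5322 = 0.8414
  (8 − 15.3684)²/15.3684 = 3.5328
  (28 − 20.6316)²/20.6316 = 2.6316
χ² = 5.2873 + 3.9385 + 1.1296 + 0.8414 + 3.5328 + 2.6316 = 17.361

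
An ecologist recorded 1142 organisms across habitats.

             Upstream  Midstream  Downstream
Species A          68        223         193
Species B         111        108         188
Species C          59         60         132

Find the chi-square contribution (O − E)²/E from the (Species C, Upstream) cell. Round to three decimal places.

Row total (Species C) = 251; column total (Upstream) = 238; N = 1142.
Expected count E = 251 × 238 / 1142 = 52.3100.
Contribution = (O − E)²/E = (59 − 52.3100)² / 52.3100 = 0.856.

0.856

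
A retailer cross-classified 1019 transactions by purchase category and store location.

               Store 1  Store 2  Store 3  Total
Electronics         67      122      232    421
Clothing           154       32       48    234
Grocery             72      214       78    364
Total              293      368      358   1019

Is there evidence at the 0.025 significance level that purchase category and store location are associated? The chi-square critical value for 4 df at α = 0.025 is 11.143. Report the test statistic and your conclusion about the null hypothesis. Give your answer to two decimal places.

Grand total N = 1019.
Expected counts (row total × column total / N):
  Electronics, Store 1: 421×293/1019 = 121.0530
  Electronics, Store 2: 421×368/1019 = 152.0393
  Electronics, Store 3: 421×358/1019 = 147.9078
  Clothing, Store 1: 234×293/1019 = 67.2836
  Clothing, Store 2: 234×368/1019 = 84.5064
  Clothing, Store 3: 234×358/1019 = 82.2100
  Grocery, Store 1: 364×293/1019 = 104.6634
  Grocery, Store 2: 364×368/1019 = 131.4544
  Grocery, Store 3: 364×358/1019 = 127.8822
Contributions (O − E)²/E:
  (67 − 121.0530)²/121.0530 = 24.1359
  (122 − 152.0393)²/152.0393 = 5.9350
  (232 − 147.9078)²/147.9078 = 47.8102
  (154 − 67.2836)²/67.2836 = 111.7618
  (32 − 84.5064)²/84.5064 = 32.6238
  (48 − 82.2100)²/82.2100 = 14.2358
  (72 − 104.6634)²/104.6634 = 10.1936
  (214 − 131.4544)²/131.4544 = 51.8338
  (78 − 127.8822)²/127.8822 = 19.4572
χ² = 24.1359 + 5.9350 + 47.8102 + 111.7618 + 32.6238 + 14.2358 + 10.1936 + 51.8338 + 19.4572 = 317.99
df = (3−1)(3−1) = 4. Since 317.99 > 11.143, reject the null hypothesis of independence at α = 0.025.

317.99; reject H₀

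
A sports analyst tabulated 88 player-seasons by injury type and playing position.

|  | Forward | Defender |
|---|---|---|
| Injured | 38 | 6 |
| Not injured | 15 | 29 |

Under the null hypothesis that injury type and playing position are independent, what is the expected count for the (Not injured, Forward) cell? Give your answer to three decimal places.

26.500

Row total (Not injured) = 44; column total (Forward) = 53; grand total N = 88.
Expected count = (row total × column total) / N = 44 × 53 / 88 = 26.500.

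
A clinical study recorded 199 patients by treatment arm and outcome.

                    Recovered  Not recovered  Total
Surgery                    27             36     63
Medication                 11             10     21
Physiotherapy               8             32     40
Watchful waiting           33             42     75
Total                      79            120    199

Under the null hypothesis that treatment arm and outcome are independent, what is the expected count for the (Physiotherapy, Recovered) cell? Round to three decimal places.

15.879

Row total (Physiotherapy) = 40; column total (Recovered) = 79; grand total N = 199.
Expected count = (row total × column total) / N = 40 × 79 / 199 = 15.879.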